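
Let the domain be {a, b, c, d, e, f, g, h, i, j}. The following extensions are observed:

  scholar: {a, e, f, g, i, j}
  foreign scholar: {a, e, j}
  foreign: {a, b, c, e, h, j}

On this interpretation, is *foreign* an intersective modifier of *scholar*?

yes

⟦foreign⟧ ∩ ⟦scholar⟧ = {a, b, c, e, h, j} ∩ {a, e, f, g, i, j} = {a, e, j}
Observed ⟦foreign scholar⟧ = {a, e, j}.
These coincide, so the modifier is intersective here.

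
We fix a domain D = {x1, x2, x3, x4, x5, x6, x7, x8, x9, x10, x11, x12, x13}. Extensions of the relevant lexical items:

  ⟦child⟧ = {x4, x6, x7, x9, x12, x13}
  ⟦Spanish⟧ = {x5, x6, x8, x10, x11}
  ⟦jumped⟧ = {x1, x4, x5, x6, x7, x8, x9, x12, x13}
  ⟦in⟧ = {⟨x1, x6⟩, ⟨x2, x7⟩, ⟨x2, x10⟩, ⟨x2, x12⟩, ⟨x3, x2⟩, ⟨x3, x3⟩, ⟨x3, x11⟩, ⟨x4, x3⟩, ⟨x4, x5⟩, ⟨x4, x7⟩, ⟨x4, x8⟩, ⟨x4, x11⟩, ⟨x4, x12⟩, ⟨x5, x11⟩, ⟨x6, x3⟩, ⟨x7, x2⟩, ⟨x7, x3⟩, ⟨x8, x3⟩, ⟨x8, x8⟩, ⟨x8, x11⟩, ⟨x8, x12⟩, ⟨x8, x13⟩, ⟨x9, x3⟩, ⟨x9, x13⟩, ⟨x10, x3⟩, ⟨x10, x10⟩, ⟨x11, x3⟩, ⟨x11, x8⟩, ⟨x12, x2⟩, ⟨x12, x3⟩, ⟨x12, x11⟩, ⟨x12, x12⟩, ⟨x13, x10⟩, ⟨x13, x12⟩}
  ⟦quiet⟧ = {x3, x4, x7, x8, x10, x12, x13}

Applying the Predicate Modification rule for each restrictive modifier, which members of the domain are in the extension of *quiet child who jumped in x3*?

{x4, x7, x12}

⟦who jumped⟧ = ⟦jumped⟧ = {x1, x4, x5, x6, x7, x8, x9, x12, x13}
⟦in x3⟧ = {x : ⟨x, x3⟩ ∈ ⟦in⟧} = {x3, x4, x6, x7, x8, x9, x10, x11, x12}
⟦child⟧ = {x4, x6, x7, x9, x12, x13}
… ∩ ⟦who jumped⟧ = {x4, x6, x7, x9, x12, x13} ∩ {x1, x4, x5, x6, x7, x8, x9, x12, x13} = {x4, x6, x7, x9, x12, x13}
… ∩ ⟦in x3⟧ = {x4, x6, x7, x9, x12, x13} ∩ {x3, x4, x6, x7, x8, x9, x10, x11, x12} = {x4, x6, x7, x9, x12}
… ∩ ⟦quiet⟧ = {x4, x6, x7, x9, x12} ∩ {x3, x4, x7, x8, x10, x12, x13} = {x4, x7, x12}
So ⟦quiet child who jumped in x3⟧ = {x4, x7, x12}.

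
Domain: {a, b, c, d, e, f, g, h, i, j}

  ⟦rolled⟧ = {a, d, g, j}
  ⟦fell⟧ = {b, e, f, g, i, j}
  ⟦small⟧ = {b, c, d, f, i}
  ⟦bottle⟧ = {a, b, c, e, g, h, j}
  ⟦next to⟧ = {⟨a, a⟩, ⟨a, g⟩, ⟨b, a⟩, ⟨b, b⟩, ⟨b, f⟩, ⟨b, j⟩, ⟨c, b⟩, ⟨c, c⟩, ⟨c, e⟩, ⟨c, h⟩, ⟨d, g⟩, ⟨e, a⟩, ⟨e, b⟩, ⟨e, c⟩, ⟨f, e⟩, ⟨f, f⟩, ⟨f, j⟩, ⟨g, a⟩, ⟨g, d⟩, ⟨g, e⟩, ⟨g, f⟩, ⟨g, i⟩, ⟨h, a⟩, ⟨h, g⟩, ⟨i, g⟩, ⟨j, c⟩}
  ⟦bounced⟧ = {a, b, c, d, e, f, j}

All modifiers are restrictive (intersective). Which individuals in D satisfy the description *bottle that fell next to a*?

⟦that fell⟧ = ⟦fell⟧ = {b, e, f, g, i, j}
⟦next to a⟧ = {x : ⟨x, a⟩ ∈ ⟦next to⟧} = {a, b, e, g, h}
⟦bottle⟧ = {a, b, c, e, g, h, j}
… ∩ ⟦that fell⟧ = {a, b, c, e, g, h, j} ∩ {b, e, f, g, i, j} = {b, e, g, j}
… ∩ ⟦next to a⟧ = {b, e, g, j} ∩ {a, b, e, g, h} = {b, e, g}
So ⟦bottle that fell next to a⟧ = {b, e, g}.

{b, e, g}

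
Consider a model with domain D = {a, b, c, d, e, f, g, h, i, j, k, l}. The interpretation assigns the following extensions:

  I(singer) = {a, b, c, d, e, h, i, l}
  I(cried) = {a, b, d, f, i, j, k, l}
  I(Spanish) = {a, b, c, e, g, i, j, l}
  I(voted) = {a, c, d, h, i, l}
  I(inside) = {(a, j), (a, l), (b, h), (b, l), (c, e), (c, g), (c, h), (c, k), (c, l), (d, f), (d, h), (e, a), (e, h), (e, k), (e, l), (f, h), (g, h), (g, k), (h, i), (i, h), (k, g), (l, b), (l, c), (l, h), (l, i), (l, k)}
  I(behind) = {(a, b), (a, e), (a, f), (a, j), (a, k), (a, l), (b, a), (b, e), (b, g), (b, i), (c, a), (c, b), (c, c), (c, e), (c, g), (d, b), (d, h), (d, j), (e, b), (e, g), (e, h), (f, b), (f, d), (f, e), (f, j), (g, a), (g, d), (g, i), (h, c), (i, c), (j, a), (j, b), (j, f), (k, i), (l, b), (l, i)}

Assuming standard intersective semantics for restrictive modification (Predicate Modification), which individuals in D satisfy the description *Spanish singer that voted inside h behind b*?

{c, l}

⟦that voted⟧ = ⟦voted⟧ = {a, c, d, h, i, l}
⟦inside h⟧ = {x : ⟨x, h⟩ ∈ ⟦inside⟧} = {b, c, d, e, f, g, i, l}
⟦behind b⟧ = {x : ⟨x, b⟩ ∈ ⟦behind⟧} = {a, c, d, e, f, j, l}
⟦singer⟧ = {a, b, c, d, e, h, i, l}
… ∩ ⟦that voted⟧ = {a, b, c, d, e, h, i, l} ∩ {a, c, d, h, i, l} = {a, c, d, h, i, l}
… ∩ ⟦inside h⟧ = {a, c, d, h, i, l} ∩ {b, c, d, e, f, g, i, l} = {c, d, i, l}
… ∩ ⟦behind b⟧ = {c, d, i, l} ∩ {a, c, d, e, f, j, l} = {c, d, l}
… ∩ ⟦Spanish⟧ = {c, d, l} ∩ {a, b, c, e, g, i, j, l} = {c, l}
So ⟦Spanish singer that voted inside h behind b⟧ = {c, l}.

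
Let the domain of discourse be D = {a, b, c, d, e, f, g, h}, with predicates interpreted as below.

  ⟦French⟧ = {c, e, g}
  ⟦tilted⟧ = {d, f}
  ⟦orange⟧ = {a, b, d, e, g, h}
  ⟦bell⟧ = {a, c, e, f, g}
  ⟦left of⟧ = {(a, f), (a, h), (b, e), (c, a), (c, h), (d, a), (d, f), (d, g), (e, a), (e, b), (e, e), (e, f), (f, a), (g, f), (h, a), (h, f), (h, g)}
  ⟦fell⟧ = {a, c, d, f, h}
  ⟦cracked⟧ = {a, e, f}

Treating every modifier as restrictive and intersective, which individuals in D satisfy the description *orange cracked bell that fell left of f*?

⟦that fell⟧ = ⟦fell⟧ = {a, c, d, f, h}
⟦left of f⟧ = {x : ⟨x, f⟩ ∈ ⟦left of⟧} = {a, d, e, g, h}
⟦bell⟧ = {a, c, e, f, g}
… ∩ ⟦that fell⟧ = {a, c, e, f, g} ∩ {a, c, d, f, h} = {a, c, f}
… ∩ ⟦left of f⟧ = {a, c, f} ∩ {a, d, e, g, h} = {a}
… ∩ ⟦orange⟧ = {a} ∩ {a, b, d, e, g, h} = {a}
… ∩ ⟦cracked⟧ = {a} ∩ {a, e, f} = {a}
So ⟦orange cracked bell that fell left of f⟧ = {a}.

{a}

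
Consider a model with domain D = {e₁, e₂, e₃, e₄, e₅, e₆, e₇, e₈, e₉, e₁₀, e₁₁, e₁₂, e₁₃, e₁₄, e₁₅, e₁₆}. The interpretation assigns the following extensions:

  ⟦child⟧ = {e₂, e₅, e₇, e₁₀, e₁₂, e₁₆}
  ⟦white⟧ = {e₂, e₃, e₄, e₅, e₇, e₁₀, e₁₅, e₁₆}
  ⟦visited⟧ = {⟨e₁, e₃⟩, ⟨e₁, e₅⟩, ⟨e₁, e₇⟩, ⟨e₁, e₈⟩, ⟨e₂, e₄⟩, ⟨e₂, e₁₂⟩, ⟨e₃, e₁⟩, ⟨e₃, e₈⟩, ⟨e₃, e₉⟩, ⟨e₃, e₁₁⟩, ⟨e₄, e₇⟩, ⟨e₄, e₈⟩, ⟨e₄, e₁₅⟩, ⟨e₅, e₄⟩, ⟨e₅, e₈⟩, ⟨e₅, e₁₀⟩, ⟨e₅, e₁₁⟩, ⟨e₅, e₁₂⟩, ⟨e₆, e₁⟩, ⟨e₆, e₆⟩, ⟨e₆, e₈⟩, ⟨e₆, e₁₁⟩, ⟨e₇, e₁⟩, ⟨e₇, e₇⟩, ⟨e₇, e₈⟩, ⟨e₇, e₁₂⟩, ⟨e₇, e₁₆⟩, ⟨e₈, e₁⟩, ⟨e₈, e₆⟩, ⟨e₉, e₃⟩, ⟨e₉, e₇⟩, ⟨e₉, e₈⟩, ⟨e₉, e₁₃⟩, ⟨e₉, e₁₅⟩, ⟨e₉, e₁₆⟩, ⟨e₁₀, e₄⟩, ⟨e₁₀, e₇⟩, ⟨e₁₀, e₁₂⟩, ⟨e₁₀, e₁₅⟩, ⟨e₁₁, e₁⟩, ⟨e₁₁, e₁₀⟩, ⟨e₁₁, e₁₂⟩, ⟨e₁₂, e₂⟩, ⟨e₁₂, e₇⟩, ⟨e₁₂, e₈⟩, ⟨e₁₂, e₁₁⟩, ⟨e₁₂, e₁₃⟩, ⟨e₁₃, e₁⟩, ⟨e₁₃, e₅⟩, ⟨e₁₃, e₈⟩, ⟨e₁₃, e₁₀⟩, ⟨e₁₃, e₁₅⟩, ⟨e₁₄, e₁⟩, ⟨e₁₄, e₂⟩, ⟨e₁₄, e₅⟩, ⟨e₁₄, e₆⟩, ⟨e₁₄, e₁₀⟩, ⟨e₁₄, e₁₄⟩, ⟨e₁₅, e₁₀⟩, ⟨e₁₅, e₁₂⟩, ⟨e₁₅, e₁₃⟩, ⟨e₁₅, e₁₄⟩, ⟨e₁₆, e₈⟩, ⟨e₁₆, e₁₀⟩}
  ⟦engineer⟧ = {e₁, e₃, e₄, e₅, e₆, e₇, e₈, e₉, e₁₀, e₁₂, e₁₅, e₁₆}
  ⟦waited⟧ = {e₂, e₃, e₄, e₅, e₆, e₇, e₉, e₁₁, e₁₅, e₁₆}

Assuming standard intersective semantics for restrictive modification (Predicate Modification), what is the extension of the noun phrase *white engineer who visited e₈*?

⟦who visited e₈⟧ = {x : ⟨x, e₈⟩ ∈ ⟦visited⟧} = {e₁, e₃, e₄, e₅, e₆, e₇, e₉, e₁₂, e₁₃, e₁₆}
⟦engineer⟧ = {e₁, e₃, e₄, e₅, e₆, e₇, e₈, e₉, e₁₀, e₁₂, e₁₅, e₁₆}
… ∩ ⟦who visited e₈⟧ = {e₁, e₃, e₄, e₅, e₆, e₇, e₈, e₉, e₁₀, e₁₂, e₁₅, e₁₆} ∩ {e₁, e₃, e₄, e₅, e₆, e₇, e₉, e₁₂, e₁₃, e₁₆} = {e₁, e₃, e₄, e₅, e₆, e₇, e₉, e₁₂, e₁₆}
… ∩ ⟦white⟧ = {e₁, e₃, e₄, e₅, e₆, e₇, e₉, e₁₂, e₁₆} ∩ {e₂, e₃, e₄, e₅, e₇, e₁₀, e₁₅, e₁₆} = {e₃, e₄, e₅, e₇, e₁₆}
So ⟦white engineer who visited e₈⟧ = {e₃, e₄, e₅, e₇, e₁₆}.

{e₃, e₄, e₅, e₇, e₁₆}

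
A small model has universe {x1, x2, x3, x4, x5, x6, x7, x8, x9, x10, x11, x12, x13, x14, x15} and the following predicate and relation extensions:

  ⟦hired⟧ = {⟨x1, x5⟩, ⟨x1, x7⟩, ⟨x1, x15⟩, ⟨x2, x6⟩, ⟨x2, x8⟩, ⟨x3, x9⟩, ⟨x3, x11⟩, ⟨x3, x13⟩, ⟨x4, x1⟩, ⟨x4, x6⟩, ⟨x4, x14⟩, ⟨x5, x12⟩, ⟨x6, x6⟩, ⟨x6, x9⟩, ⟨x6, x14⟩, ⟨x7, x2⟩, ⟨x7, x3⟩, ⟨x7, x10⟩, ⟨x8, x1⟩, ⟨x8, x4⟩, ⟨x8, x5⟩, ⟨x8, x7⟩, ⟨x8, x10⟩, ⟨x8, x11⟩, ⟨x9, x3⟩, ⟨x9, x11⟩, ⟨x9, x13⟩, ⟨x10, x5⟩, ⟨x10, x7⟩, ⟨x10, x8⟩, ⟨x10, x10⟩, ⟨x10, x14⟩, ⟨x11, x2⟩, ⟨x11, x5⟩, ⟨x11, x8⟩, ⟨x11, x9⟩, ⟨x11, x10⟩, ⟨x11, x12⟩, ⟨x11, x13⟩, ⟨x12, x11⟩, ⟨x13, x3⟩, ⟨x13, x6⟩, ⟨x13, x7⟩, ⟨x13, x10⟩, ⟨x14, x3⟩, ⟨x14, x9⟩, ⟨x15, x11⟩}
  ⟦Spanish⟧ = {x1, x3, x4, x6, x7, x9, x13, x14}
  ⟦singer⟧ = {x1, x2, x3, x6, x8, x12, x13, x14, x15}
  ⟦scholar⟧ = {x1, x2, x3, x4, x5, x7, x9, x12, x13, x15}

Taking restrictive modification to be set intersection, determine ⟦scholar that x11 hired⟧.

{x2, x5, x9, x12, x13}

⟦that x11 hired⟧ = {x : ⟨x11, x⟩ ∈ ⟦hired⟧} = {x2, x5, x8, x9, x10, x12, x13}
⟦scholar⟧ = {x1, x2, x3, x4, x5, x7, x9, x12, x13, x15}
… ∩ ⟦that x11 hired⟧ = {x1, x2, x3, x4, x5, x7, x9, x12, x13, x15} ∩ {x2, x5, x8, x9, x10, x12, x13} = {x2, x5, x9, x12, x13}
So ⟦scholar that x11 hired⟧ = {x2, x5, x9, x12, x13}.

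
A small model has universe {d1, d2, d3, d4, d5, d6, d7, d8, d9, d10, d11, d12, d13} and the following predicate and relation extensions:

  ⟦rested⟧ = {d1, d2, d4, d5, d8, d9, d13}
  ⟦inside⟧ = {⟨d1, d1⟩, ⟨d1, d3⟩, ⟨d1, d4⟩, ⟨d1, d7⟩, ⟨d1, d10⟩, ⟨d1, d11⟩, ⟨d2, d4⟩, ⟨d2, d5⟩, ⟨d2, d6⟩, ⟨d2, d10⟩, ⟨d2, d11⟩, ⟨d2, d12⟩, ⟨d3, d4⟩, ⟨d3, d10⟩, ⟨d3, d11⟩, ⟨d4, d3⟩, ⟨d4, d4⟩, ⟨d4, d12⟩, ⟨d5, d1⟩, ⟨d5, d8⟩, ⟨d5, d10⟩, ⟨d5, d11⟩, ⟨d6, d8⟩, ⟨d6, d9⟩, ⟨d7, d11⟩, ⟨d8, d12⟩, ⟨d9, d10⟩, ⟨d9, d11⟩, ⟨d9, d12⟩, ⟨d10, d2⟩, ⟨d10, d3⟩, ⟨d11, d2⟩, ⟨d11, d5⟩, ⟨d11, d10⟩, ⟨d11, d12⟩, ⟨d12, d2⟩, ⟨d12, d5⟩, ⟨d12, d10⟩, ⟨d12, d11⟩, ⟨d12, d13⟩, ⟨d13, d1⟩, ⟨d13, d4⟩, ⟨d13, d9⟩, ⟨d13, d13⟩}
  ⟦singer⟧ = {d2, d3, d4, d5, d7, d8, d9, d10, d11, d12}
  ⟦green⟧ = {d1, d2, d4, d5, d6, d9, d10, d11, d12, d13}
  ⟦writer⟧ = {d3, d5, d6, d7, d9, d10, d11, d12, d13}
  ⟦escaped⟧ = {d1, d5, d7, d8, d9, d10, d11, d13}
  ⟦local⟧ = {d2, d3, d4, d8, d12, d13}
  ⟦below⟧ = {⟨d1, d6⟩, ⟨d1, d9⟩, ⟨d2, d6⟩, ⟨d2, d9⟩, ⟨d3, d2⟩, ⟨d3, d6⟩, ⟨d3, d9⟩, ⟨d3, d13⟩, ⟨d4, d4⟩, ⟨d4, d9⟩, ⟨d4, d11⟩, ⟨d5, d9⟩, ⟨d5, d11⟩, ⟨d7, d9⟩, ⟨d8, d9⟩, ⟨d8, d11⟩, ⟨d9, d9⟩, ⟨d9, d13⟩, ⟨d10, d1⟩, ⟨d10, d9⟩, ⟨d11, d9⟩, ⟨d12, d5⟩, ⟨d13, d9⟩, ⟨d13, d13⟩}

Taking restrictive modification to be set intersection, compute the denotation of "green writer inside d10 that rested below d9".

{d5, d9}

⟦inside d10⟧ = {x : ⟨x, d10⟩ ∈ ⟦inside⟧} = {d1, d2, d3, d5, d9, d11, d12}
⟦that rested⟧ = ⟦rested⟧ = {d1, d2, d4, d5, d8, d9, d13}
⟦below d9⟧ = {x : ⟨x, d9⟩ ∈ ⟦below⟧} = {d1, d2, d3, d4, d5, d7, d8, d9, d10, d11, d13}
⟦writer⟧ = {d3, d5, d6, d7, d9, d10, d11, d12, d13}
… ∩ ⟦inside d10⟧ = {d3, d5, d6, d7, d9, d10, d11, d12, d13} ∩ {d1, d2, d3, d5, d9, d11, d12} = {d3, d5, d9, d11, d12}
… ∩ ⟦that rested⟧ = {d3, d5, d9, d11, d12} ∩ {d1, d2, d4, d5, d8, d9, d13} = {d5, d9}
… ∩ ⟦below d9⟧ = {d5, d9} ∩ {d1, d2, d3, d4, d5, d7, d8, d9, d10, d11, d13} = {d5, d9}
… ∩ ⟦green⟧ = {d5, d9} ∩ {d1, d2, d4, d5, d6, d9, d10, d11, d12, d13} = {d5, d9}
So ⟦green writer inside d10 that rested below d9⟧ = {d5, d9}.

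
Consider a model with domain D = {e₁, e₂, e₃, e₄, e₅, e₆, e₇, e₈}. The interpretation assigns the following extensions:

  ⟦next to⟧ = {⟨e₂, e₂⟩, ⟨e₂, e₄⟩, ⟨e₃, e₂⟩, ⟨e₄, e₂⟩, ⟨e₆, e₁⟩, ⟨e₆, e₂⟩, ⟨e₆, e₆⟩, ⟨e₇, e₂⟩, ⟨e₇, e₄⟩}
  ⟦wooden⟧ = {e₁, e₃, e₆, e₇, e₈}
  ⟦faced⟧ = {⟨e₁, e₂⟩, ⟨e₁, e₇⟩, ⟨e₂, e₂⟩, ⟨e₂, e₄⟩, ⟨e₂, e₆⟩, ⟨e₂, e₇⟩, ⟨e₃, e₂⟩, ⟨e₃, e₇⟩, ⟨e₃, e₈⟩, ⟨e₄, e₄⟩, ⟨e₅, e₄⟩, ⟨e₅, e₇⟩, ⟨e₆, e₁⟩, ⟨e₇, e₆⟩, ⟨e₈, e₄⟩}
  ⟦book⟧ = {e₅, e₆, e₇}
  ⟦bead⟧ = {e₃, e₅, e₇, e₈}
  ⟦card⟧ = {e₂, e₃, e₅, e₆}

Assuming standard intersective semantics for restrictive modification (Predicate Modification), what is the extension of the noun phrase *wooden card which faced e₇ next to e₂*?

⟦which faced e₇⟧ = {x : ⟨x, e₇⟩ ∈ ⟦faced⟧} = {e₁, e₂, e₃, e₅}
⟦next to e₂⟧ = {x : ⟨x, e₂⟩ ∈ ⟦next to⟧} = {e₂, e₃, e₄, e₆, e₇}
⟦card⟧ = {e₂, e₃, e₅, e₆}
… ∩ ⟦which faced e₇⟧ = {e₂, e₃, e₅, e₆} ∩ {e₁, e₂, e₃, e₅} = {e₂, e₃, e₅}
… ∩ ⟦next to e₂⟧ = {e₂, e₃, e₅} ∩ {e₂, e₃, e₄, e₆, e₇} = {e₂, e₃}
… ∩ ⟦wooden⟧ = {e₂, e₃} ∩ {e₁, e₃, e₆, e₇, e₈} = {e₃}
So ⟦wooden card which faced e₇ next to e₂⟧ = {e₃}.

{e₃}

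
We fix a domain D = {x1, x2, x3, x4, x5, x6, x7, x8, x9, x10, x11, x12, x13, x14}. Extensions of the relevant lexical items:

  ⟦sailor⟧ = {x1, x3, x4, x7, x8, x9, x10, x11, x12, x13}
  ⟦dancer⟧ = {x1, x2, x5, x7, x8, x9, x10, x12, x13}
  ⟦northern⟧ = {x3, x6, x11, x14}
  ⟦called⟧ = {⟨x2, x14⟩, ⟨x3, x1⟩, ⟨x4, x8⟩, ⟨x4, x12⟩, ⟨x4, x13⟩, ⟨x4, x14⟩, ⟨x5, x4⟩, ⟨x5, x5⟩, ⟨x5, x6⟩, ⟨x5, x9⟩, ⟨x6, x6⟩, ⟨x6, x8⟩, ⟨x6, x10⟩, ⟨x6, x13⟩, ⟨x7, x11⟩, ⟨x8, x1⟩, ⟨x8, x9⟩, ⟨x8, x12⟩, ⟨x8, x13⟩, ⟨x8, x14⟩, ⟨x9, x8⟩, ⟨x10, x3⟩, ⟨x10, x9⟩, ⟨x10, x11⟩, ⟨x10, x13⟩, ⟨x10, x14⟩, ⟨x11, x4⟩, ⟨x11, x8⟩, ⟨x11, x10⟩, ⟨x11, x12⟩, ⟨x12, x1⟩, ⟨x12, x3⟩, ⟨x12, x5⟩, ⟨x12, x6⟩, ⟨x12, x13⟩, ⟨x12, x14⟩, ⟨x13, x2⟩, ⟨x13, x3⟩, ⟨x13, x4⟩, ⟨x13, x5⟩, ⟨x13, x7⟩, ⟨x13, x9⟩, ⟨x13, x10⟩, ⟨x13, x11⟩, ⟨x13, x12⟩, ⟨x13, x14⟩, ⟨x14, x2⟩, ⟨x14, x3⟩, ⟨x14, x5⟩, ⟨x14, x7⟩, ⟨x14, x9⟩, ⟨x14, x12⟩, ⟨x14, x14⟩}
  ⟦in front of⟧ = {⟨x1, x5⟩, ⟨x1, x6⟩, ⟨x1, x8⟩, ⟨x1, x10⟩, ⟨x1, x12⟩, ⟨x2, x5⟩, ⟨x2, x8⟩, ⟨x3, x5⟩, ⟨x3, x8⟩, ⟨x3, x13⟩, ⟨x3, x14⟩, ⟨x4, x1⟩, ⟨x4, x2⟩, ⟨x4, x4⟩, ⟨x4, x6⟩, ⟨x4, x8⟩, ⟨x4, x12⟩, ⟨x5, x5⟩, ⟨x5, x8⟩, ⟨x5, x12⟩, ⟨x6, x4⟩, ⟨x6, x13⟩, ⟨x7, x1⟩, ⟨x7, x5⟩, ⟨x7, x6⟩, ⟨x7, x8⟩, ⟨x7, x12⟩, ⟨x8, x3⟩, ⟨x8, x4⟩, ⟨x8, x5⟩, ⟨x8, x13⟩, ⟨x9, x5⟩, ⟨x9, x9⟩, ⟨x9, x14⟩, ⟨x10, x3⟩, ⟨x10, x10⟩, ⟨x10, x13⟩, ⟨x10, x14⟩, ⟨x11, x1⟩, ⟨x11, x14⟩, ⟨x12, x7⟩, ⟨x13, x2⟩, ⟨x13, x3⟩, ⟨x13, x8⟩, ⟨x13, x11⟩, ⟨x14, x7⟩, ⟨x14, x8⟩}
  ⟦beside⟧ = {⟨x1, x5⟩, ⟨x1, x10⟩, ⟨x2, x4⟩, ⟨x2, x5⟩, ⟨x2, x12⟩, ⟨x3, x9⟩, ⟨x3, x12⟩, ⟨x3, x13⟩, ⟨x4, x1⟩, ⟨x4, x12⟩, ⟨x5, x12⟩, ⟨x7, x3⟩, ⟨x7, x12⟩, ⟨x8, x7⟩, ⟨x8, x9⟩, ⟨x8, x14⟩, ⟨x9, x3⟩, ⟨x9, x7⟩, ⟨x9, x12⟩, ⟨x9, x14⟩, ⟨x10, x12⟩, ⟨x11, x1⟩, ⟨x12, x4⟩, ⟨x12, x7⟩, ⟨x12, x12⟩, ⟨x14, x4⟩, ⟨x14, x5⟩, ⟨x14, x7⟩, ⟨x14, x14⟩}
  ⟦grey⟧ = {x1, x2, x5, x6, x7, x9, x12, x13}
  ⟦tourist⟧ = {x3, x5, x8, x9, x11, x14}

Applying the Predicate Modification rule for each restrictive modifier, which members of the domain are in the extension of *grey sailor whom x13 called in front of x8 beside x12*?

⟦whom x13 called⟧ = {x : ⟨x13, x⟩ ∈ ⟦called⟧} = {x2, x3, x4, x5, x7, x9, x10, x11, x12, x14}
⟦in front of x8⟧ = {x : ⟨x, x8⟩ ∈ ⟦in front of⟧} = {x1, x2, x3, x4, x5, x7, x13, x14}
⟦beside x12⟧ = {x : ⟨x, x12⟩ ∈ ⟦beside⟧} = {x2, x3, x4, x5, x7, x9, x10, x12}
⟦sailor⟧ = {x1, x3, x4, x7, x8, x9, x10, x11, x12, x13}
… ∩ ⟦whom x13 called⟧ = {x1, x3, x4, x7, x8, x9, x10, x11, x12, x13} ∩ {x2, x3, x4, x5, x7, x9, x10, x11, x12, x14} = {x3, x4, x7, x9, x10, x11, x12}
… ∩ ⟦in front of x8⟧ = {x3, x4, x7, x9, x10, x11, x12} ∩ {x1, x2, x3, x4, x5, x7, x13, x14} = {x3, x4, x7}
… ∩ ⟦beside x12⟧ = {x3, x4, x7} ∩ {x2, x3, x4, x5, x7, x9, x10, x12} = {x3, x4, x7}
… ∩ ⟦grey⟧ = {x3, x4, x7} ∩ {x1, x2, x5, x6, x7, x9, x12, x13} = {x7}
So ⟦grey sailor whom x13 called in front of x8 beside x12⟧ = {x7}.

{x7}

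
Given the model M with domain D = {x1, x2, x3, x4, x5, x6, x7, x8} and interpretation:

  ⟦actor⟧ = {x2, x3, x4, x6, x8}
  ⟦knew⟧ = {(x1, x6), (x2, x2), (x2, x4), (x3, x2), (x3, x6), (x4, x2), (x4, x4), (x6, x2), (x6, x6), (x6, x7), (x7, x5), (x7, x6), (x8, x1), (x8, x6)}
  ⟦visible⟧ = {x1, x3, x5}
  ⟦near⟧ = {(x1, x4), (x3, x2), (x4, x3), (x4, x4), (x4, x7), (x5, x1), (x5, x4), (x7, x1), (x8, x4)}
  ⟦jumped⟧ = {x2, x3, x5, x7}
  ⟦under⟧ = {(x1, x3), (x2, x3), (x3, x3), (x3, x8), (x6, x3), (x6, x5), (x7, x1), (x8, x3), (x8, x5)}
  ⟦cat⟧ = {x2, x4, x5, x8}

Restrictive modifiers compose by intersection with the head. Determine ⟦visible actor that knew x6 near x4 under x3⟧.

{}

⟦that knew x6⟧ = {x : ⟨x, x6⟩ ∈ ⟦knew⟧} = {x1, x3, x6, x7, x8}
⟦near x4⟧ = {x : ⟨x, x4⟩ ∈ ⟦near⟧} = {x1, x4, x5, x8}
⟦under x3⟧ = {x : ⟨x, x3⟩ ∈ ⟦under⟧} = {x1, x2, x3, x6, x8}
⟦actor⟧ = {x2, x3, x4, x6, x8}
… ∩ ⟦that knew x6⟧ = {x2, x3, x4, x6, x8} ∩ {x1, x3, x6, x7, x8} = {x3, x6, x8}
… ∩ ⟦near x4⟧ = {x3, x6, x8} ∩ {x1, x4, x5, x8} = {x8}
… ∩ ⟦under x3⟧ = {x8} ∩ {x1, x2, x3, x6, x8} = {x8}
… ∩ ⟦visible⟧ = {x8} ∩ {x1, x3, x5} = ∅
So ⟦visible actor that knew x6 near x4 under x3⟧ = {}.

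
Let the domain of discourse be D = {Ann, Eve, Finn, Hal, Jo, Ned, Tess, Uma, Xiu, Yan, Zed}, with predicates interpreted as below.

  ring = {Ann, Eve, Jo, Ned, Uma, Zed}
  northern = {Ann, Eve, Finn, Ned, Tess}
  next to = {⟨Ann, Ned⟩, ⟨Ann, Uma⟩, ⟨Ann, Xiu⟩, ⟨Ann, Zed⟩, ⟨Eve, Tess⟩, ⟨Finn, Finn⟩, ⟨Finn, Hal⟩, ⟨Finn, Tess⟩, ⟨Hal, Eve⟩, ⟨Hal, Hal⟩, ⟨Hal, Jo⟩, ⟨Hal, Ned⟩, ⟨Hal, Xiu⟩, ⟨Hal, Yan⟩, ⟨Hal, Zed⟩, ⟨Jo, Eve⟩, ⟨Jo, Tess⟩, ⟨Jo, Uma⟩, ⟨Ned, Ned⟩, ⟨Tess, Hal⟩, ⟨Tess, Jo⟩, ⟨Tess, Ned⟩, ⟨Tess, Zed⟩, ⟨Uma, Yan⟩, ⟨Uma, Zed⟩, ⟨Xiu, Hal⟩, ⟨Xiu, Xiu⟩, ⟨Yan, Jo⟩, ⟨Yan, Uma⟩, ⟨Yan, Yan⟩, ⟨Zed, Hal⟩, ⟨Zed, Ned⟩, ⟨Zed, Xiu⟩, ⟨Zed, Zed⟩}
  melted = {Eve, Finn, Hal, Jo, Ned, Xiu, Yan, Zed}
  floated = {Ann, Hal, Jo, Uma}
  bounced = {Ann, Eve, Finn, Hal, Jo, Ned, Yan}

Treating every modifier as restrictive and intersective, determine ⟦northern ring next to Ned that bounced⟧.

{Ann, Ned}

⟦next to Ned⟧ = {x : ⟨x, Ned⟩ ∈ ⟦next to⟧} = {Ann, Hal, Ned, Tess, Zed}
⟦that bounced⟧ = ⟦bounced⟧ = {Ann, Eve, Finn, Hal, Jo, Ned, Yan}
⟦ring⟧ = {Ann, Eve, Jo, Ned, Uma, Zed}
… ∩ ⟦next to Ned⟧ = {Ann, Eve, Jo, Ned, Uma, Zed} ∩ {Ann, Hal, Ned, Tess, Zed} = {Ann, Ned, Zed}
… ∩ ⟦that bounced⟧ = {Ann, Ned, Zed} ∩ {Ann, Eve, Finn, Hal, Jo, Ned, Yan} = {Ann, Ned}
… ∩ ⟦northern⟧ = {Ann, Ned} ∩ {Ann, Eve, Finn, Ned, Tess} = {Ann, Ned}
So ⟦northern ring next to Ned that bounced⟧ = {Ann, Ned}.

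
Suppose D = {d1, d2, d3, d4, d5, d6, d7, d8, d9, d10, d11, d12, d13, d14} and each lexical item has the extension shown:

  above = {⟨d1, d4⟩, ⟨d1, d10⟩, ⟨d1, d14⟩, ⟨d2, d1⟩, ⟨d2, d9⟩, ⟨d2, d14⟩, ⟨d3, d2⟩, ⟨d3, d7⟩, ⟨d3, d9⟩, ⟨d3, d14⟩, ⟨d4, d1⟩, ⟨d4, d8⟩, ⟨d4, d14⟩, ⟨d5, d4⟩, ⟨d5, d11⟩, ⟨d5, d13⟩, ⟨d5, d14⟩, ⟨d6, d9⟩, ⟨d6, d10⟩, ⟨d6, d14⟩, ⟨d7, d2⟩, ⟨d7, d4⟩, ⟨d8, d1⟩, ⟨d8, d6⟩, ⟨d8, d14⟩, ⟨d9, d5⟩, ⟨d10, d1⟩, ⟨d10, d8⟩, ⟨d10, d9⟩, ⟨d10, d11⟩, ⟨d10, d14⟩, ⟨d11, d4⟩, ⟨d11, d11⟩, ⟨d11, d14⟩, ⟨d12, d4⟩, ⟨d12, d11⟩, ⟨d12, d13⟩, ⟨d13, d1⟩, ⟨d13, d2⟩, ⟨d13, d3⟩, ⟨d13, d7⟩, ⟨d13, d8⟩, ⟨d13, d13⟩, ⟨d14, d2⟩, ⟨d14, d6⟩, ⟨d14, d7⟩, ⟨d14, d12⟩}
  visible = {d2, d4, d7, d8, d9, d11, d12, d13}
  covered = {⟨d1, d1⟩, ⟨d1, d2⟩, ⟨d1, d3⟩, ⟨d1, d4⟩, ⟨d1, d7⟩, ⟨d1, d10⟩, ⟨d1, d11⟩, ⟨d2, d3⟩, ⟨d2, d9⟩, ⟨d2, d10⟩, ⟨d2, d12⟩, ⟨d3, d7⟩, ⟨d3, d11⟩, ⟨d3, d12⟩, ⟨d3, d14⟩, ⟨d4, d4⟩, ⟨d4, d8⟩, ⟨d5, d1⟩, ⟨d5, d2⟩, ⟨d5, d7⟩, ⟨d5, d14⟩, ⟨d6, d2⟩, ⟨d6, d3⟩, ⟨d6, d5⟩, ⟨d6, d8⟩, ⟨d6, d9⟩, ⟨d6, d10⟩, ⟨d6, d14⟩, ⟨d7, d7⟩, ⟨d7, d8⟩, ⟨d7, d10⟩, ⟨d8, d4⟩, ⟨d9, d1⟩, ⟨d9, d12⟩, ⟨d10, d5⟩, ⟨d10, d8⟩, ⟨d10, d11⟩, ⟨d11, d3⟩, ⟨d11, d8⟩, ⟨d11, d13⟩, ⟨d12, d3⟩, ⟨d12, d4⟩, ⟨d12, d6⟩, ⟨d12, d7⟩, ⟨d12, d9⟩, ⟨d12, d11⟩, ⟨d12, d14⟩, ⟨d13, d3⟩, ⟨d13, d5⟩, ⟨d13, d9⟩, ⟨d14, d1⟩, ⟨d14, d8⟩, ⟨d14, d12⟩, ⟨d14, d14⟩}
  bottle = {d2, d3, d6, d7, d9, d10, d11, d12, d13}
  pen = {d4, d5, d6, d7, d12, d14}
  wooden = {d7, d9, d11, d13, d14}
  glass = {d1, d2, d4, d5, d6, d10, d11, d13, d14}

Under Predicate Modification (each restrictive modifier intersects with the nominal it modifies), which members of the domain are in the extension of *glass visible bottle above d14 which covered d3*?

⟦above d14⟧ = {x : ⟨x, d14⟩ ∈ ⟦above⟧} = {d1, d2, d3, d4, d5, d6, d8, d10, d11}
⟦which covered d3⟧ = {x : ⟨x, d3⟩ ∈ ⟦covered⟧} = {d1, d2, d6, d11, d12, d13}
⟦bottle⟧ = {d2, d3, d6, d7, d9, d10, d11, d12, d13}
… ∩ ⟦above d14⟧ = {d2, d3, d6, d7, d9, d10, d11, d12, d13} ∩ {d1, d2, d3, d4, d5, d6, d8, d10, d11} = {d2, d3, d6, d10, d11}
… ∩ ⟦which covered d3⟧ = {d2, d3, d6, d10, d11} ∩ {d1, d2, d6, d11, d12, d13} = {d2, d6, d11}
… ∩ ⟦glass⟧ = {d2, d6, d11} ∩ {d1, d2, d4, d5, d6, d10, d11, d13, d14} = {d2, d6, d11}
… ∩ ⟦visible⟧ = {d2, d6, d11} ∩ {d2, d4, d7, d8, d9, d11, d12, d13} = {d2, d11}
So ⟦glass visible bottle above d14 which covered d3⟧ = {d2, d11}.

{d2, d11}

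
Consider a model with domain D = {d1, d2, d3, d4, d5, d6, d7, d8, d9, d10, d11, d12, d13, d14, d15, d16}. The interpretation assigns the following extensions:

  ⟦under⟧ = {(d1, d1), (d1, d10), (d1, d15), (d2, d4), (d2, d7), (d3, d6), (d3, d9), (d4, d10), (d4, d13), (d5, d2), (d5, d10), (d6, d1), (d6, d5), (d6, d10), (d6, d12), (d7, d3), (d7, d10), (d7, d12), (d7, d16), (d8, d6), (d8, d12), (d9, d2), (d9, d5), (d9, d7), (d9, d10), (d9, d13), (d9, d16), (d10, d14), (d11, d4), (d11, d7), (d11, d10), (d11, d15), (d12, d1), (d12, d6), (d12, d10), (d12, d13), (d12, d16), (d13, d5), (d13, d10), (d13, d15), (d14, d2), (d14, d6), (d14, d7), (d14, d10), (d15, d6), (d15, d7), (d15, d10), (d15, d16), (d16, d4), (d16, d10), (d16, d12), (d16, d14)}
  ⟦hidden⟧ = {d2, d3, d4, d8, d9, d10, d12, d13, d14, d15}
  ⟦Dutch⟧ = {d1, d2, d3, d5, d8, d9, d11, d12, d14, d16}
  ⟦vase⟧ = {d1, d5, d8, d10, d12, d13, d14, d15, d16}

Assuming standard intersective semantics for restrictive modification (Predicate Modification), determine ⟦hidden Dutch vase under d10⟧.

{d12, d14}

⟦under d10⟧ = {x : ⟨x, d10⟩ ∈ ⟦under⟧} = {d1, d4, d5, d6, d7, d9, d11, d12, d13, d14, d15, d16}
⟦vase⟧ = {d1, d5, d8, d10, d12, d13, d14, d15, d16}
… ∩ ⟦under d10⟧ = {d1, d5, d8, d10, d12, d13, d14, d15, d16} ∩ {d1, d4, d5, d6, d7, d9, d11, d12, d13, d14, d15, d16} = {d1, d5, d12, d13, d14, d15, d16}
… ∩ ⟦hidden⟧ = {d1, d5, d12, d13, d14, d15, d16} ∩ {d2, d3, d4, d8, d9, d10, d12, d13, d14, d15} = {d12, d13, d14, d15}
… ∩ ⟦Dutch⟧ = {d12, d13, d14, d15} ∩ {d1, d2, d3, d5, d8, d9, d11, d12, d14, d16} = {d12, d14}
So ⟦hidden Dutch vase under d10⟧ = {d12, d14}.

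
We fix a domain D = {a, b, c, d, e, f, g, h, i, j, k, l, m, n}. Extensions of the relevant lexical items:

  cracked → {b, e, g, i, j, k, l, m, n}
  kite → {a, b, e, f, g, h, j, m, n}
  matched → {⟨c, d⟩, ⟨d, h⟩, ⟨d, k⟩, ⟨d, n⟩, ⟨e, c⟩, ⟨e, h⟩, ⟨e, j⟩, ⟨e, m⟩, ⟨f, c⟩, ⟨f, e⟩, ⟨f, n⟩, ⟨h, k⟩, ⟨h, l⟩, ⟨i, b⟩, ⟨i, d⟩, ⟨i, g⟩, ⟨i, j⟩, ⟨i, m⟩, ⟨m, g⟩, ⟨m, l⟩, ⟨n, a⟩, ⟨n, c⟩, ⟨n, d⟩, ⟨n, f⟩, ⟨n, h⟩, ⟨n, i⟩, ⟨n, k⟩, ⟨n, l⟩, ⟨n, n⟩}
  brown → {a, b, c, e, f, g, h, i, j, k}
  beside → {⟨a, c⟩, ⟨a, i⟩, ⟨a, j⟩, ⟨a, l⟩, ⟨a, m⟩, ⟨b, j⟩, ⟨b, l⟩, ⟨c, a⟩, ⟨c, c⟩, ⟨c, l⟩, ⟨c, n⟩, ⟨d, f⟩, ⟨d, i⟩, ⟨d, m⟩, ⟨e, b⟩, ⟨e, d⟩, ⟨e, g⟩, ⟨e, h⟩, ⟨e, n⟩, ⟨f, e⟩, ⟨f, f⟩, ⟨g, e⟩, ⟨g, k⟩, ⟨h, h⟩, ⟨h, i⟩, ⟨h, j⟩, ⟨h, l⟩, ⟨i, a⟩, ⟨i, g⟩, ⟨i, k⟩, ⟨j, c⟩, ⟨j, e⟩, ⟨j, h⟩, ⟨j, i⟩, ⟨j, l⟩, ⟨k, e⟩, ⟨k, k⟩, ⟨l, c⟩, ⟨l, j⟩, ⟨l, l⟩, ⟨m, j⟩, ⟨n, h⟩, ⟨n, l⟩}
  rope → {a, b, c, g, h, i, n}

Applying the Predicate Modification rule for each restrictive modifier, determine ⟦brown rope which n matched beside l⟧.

{a, c, h}

⟦which n matched⟧ = {x : ⟨n, x⟩ ∈ ⟦matched⟧} = {a, c, d, f, h, i, k, l, n}
⟦beside l⟧ = {x : ⟨x, l⟩ ∈ ⟦beside⟧} = {a, b, c, h, j, l, n}
⟦rope⟧ = {a, b, c, g, h, i, n}
… ∩ ⟦which n matched⟧ = {a, b, c, g, h, i, n} ∩ {a, c, d, f, h, i, k, l, n} = {a, c, h, i, n}
… ∩ ⟦beside l⟧ = {a, c, h, i, n} ∩ {a, b, c, h, j, l, n} = {a, c, h, n}
… ∩ ⟦brown⟧ = {a, c, h, n} ∩ {a, b, c, e, f, g, h, i, j, k} = {a, c, h}
So ⟦brown rope which n matched beside l⟧ = {a, c, h}.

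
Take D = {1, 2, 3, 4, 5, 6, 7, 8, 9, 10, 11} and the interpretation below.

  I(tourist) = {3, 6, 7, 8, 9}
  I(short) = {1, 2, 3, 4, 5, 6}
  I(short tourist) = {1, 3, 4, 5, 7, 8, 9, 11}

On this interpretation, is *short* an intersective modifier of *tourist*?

⟦short⟧ ∩ ⟦tourist⟧ = {1, 2, 3, 4, 5, 6} ∩ {3, 6, 7, 8, 9} = {3, 6}
Observed ⟦short tourist⟧ = {1, 3, 4, 5, 7, 8, 9, 11}.
These differ, so the modifier is not intersective in this model.

no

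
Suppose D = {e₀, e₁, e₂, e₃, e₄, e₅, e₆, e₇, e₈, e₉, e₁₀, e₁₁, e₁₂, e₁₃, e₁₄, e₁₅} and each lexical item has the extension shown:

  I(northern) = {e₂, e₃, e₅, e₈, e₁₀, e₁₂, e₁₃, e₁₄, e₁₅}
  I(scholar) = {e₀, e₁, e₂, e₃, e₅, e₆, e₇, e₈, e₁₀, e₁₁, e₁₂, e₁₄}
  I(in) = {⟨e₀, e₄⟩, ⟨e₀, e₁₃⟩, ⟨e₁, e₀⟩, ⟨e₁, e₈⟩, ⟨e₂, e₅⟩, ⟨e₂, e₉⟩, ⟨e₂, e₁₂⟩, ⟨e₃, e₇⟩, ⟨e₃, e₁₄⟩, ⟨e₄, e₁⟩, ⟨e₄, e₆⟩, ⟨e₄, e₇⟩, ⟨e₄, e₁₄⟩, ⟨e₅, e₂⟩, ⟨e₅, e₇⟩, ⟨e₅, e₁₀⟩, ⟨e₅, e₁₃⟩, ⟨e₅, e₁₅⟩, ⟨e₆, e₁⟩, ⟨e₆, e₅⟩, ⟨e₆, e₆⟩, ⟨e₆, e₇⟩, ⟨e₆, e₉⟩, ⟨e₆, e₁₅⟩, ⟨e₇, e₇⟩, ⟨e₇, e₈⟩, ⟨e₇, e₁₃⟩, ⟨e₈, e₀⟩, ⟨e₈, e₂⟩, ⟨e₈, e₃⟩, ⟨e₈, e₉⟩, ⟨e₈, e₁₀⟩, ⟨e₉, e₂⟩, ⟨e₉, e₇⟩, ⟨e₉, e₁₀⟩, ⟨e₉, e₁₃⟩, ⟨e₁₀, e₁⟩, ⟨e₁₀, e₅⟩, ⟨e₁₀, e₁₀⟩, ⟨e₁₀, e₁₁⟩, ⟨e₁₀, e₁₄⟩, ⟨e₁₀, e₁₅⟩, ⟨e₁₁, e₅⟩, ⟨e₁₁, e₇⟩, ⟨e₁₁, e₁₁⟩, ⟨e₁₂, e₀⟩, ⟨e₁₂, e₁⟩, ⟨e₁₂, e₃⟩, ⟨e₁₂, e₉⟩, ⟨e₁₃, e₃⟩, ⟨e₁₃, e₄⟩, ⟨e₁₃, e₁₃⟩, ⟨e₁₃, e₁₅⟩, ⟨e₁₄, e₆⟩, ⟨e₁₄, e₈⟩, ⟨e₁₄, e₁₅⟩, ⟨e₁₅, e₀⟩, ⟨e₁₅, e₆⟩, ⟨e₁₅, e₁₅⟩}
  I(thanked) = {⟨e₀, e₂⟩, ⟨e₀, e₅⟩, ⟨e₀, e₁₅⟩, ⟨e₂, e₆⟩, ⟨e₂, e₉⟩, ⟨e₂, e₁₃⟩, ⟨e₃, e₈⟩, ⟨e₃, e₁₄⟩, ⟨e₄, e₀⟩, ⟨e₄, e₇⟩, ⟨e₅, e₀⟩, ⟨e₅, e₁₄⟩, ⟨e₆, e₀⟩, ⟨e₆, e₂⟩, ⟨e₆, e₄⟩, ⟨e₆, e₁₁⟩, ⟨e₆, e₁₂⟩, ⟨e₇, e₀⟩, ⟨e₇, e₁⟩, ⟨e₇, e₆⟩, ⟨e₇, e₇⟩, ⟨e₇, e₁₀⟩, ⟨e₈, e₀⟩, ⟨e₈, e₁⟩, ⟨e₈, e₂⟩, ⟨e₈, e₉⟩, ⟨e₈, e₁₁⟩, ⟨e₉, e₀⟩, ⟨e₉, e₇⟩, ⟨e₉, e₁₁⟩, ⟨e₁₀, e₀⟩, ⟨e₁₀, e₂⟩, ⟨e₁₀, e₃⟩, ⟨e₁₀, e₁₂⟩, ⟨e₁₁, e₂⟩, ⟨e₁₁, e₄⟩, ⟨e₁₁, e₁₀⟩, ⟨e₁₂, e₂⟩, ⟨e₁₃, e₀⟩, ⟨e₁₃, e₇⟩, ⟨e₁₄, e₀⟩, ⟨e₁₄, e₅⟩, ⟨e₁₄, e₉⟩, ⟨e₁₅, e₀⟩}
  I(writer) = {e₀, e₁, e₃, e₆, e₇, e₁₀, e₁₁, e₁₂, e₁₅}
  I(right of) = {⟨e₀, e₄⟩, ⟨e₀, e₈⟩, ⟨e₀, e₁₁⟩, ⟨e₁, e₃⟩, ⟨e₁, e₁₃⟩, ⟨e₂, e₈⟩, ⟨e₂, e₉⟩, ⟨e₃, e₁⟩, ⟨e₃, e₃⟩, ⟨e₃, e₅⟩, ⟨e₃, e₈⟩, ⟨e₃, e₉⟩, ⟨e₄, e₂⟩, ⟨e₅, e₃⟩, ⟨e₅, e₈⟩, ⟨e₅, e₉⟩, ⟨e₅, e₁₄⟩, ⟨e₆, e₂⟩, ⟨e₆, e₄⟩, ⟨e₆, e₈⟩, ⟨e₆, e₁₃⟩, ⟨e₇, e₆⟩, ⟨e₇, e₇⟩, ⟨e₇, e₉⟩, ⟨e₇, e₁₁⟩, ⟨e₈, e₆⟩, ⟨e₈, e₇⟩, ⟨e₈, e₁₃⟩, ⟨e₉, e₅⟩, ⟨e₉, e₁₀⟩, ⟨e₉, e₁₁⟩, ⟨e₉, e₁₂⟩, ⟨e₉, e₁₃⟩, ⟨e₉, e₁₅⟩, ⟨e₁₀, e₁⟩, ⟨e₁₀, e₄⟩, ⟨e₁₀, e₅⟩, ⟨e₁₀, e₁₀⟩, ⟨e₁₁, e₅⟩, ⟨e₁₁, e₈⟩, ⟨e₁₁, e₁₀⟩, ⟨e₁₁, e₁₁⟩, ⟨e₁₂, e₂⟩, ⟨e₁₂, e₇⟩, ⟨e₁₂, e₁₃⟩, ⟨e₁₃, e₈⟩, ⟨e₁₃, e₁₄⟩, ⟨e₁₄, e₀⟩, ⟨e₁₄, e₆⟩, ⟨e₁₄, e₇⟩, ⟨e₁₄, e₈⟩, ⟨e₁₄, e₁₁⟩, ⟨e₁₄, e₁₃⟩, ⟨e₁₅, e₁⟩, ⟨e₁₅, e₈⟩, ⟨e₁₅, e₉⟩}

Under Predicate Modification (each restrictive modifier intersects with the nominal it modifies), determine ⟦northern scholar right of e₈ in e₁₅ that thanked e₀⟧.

{e₅, e₁₄}

⟦right of e₈⟧ = {x : ⟨x, e₈⟩ ∈ ⟦right of⟧} = {e₀, e₂, e₃, e₅, e₆, e₁₁, e₁₃, e₁₄, e₁₅}
⟦in e₁₅⟧ = {x : ⟨x, e₁₅⟩ ∈ ⟦in⟧} = {e₅, e₆, e₁₀, e₁₃, e₁₄, e₁₅}
⟦that thanked e₀⟧ = {x : ⟨x, e₀⟩ ∈ ⟦thanked⟧} = {e₄, e₅, e₆, e₇, e₈, e₉, e₁₀, e₁₃, e₁₄, e₁₅}
⟦scholar⟧ = {e₀, e₁, e₂, e₃, e₅, e₆, e₇, e₈, e₁₀, e₁₁, e₁₂, e₁₄}
… ∩ ⟦right of e₈⟧ = {e₀, e₁, e₂, e₃, e₅, e₆, e₇, e₈, e₁₀, e₁₁, e₁₂, e₁₄} ∩ {e₀, e₂, e₃, e₅, e₆, e₁₁, e₁₃, e₁₄, e₁₅} = {e₀, e₂, e₃, e₅, e₆, e₁₁, e₁₄}
… ∩ ⟦in e₁₅⟧ = {e₀, e₂, e₃, e₅, e₆, e₁₁, e₁₄} ∩ {e₅, e₆, e₁₀, e₁₃, e₁₄, e₁₅} = {e₅, e₆, e₁₄}
… ∩ ⟦that thanked e₀⟧ = {e₅, e₆, e₁₄} ∩ {e₄, e₅, e₆, e₇, e₈, e₉, e₁₀, e₁₃, e₁₄, e₁₅} = {e₅, e₆, e₁₄}
… ∩ ⟦northern⟧ = {e₅, e₆, e₁₄} ∩ {e₂, e₃, e₅, e₈, e₁₀, e₁₂, e₁₃, e₁₄, e₁₅} = {e₅, e₁₄}
So ⟦northern scholar right of e₈ in e₁₅ that thanked e₀⟧ = {e₅, e₁₄}.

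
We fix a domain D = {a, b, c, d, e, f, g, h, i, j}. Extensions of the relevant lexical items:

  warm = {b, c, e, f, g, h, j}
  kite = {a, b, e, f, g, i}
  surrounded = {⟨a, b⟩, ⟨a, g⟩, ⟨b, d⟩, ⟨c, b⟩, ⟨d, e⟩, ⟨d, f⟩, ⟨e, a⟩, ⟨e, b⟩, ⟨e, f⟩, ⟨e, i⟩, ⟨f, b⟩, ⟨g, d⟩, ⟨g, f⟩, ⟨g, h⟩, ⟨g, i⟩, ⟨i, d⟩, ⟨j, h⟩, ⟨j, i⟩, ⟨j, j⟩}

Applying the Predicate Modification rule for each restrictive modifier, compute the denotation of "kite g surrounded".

⟦g surrounded⟧ = {x : ⟨g, x⟩ ∈ ⟦surrounded⟧} = {d, f, h, i}
⟦kite⟧ = {a, b, e, f, g, i}
… ∩ ⟦g surrounded⟧ = {a, b, e, f, g, i} ∩ {d, f, h, i} = {f, i}
So ⟦kite g surrounded⟧ = {f, i}.

{f, i}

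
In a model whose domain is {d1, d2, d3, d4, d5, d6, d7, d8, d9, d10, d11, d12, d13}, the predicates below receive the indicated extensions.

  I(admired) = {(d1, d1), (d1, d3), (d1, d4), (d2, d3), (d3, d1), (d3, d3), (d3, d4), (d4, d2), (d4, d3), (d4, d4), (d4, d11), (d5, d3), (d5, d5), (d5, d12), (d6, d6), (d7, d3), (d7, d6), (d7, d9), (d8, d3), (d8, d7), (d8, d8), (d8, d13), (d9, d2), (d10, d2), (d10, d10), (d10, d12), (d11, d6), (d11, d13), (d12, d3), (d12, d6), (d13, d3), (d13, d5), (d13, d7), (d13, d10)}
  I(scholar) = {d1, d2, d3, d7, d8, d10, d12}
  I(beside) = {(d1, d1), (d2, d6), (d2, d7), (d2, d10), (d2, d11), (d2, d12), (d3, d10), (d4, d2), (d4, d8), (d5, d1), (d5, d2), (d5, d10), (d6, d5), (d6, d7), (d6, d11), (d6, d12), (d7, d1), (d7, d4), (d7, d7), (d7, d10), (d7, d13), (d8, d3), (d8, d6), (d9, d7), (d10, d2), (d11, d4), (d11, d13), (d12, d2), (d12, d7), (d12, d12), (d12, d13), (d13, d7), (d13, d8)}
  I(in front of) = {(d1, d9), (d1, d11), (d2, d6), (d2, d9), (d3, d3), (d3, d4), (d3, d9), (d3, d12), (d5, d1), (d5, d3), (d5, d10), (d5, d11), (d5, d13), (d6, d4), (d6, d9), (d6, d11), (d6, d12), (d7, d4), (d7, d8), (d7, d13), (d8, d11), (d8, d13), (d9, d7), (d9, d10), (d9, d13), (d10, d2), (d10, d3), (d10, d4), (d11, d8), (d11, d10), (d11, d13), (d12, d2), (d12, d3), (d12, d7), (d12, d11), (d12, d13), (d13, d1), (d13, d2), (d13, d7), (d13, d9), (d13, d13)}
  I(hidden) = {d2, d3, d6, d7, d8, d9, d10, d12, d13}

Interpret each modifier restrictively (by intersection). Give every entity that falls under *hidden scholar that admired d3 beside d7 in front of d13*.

{d7, d12}

⟦that admired d3⟧ = {x : ⟨x, d3⟩ ∈ ⟦admired⟧} = {d1, d2, d3, d4, d5, d7, d8, d12, d13}
⟦beside d7⟧ = {x : ⟨x, d7⟩ ∈ ⟦beside⟧} = {d2, d6, d7, d9, d12, d13}
⟦in front of d13⟧ = {x : ⟨x, d13⟩ ∈ ⟦in front of⟧} = {d5, d7, d8, d9, d11, d12, d13}
⟦scholar⟧ = {d1, d2, d3, d7, d8, d10, d12}
… ∩ ⟦that admired d3⟧ = {d1, d2, d3, d7, d8, d10, d12} ∩ {d1, d2, d3, d4, d5, d7, d8, d12, d13} = {d1, d2, d3, d7, d8, d12}
… ∩ ⟦beside d7⟧ = {d1, d2, d3, d7, d8, d12} ∩ {d2, d6, d7, d9, d12, d13} = {d2, d7, d12}
… ∩ ⟦in front of d13⟧ = {d2, d7, d12} ∩ {d5, d7, d8, d9, d11, d12, d13} = {d7, d12}
… ∩ ⟦hidden⟧ = {d7, d12} ∩ {d2, d3, d6, d7, d8, d9, d10, d12, d13} = {d7, d12}
So ⟦hidden scholar that admired d3 beside d7 in front of d13⟧ = {d7, d12}.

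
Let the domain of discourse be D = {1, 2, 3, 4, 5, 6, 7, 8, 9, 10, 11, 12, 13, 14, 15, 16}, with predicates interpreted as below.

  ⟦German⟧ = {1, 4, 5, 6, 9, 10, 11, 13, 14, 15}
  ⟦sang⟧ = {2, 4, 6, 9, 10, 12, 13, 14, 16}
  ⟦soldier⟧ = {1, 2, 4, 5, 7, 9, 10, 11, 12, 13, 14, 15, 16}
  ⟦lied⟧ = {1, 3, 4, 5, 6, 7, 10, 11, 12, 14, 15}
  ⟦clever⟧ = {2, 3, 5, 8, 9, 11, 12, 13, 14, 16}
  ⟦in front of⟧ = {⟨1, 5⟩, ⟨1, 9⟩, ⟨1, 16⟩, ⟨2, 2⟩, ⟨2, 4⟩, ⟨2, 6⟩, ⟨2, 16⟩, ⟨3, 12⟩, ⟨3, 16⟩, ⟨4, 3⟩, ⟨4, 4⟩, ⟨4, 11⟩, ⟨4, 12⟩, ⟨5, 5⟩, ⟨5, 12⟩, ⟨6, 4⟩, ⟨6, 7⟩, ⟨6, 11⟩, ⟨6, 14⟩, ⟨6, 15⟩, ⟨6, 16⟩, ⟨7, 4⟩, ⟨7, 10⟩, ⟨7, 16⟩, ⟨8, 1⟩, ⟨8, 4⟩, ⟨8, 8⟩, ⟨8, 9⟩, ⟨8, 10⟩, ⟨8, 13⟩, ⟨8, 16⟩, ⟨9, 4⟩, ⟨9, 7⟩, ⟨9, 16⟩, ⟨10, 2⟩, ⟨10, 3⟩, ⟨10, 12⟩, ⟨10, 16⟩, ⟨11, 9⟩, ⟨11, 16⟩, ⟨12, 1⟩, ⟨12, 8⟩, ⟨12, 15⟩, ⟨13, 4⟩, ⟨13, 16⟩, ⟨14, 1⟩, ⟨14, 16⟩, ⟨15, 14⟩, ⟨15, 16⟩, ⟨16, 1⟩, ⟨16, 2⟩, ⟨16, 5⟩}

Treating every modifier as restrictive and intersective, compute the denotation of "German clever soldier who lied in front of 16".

⟦who lied⟧ = ⟦lied⟧ = {1, 3, 4, 5, 6, 7, 10, 11, 12, 14, 15}
⟦in front of 16⟧ = {x : ⟨x, 16⟩ ∈ ⟦in front of⟧} = {1, 2, 3, 6, 7, 8, 9, 10, 11, 13, 14, 15}
⟦soldier⟧ = {1, 2, 4, 5, 7, 9, 10, 11, 12, 13, 14, 15, 16}
… ∩ ⟦who lied⟧ = {1, 2, 4, 5, 7, 9, 10, 11, 12, 13, 14, 15, 16} ∩ {1, 3, 4, 5, 6, 7, 10, 11, 12, 14, 15} = {1, 4, 5, 7, 10, 11, 12, 14, 15}
… ∩ ⟦in front of 16⟧ = {1, 4, 5, 7, 10, 11, 12, 14, 15} ∩ {1, 2, 3, 6, 7, 8, 9, 10, 11, 13, 14, 15} = {1, 7, 10, 11, 14, 15}
… ∩ ⟦German⟧ = {1, 7, 10, 11, 14, 15} ∩ {1, 4, 5, 6, 9, 10, 11, 13, 14, 15} = {1, 10, 11, 14, 15}
… ∩ ⟦clever⟧ = {1, 10, 11, 14, 15} ∩ {2, 3, 5, 8, 9, 11, 12, 13, 14, 16} = {11, 14}
So ⟦German clever soldier who lied in front of 16⟧ = {11, 14}.

{11, 14}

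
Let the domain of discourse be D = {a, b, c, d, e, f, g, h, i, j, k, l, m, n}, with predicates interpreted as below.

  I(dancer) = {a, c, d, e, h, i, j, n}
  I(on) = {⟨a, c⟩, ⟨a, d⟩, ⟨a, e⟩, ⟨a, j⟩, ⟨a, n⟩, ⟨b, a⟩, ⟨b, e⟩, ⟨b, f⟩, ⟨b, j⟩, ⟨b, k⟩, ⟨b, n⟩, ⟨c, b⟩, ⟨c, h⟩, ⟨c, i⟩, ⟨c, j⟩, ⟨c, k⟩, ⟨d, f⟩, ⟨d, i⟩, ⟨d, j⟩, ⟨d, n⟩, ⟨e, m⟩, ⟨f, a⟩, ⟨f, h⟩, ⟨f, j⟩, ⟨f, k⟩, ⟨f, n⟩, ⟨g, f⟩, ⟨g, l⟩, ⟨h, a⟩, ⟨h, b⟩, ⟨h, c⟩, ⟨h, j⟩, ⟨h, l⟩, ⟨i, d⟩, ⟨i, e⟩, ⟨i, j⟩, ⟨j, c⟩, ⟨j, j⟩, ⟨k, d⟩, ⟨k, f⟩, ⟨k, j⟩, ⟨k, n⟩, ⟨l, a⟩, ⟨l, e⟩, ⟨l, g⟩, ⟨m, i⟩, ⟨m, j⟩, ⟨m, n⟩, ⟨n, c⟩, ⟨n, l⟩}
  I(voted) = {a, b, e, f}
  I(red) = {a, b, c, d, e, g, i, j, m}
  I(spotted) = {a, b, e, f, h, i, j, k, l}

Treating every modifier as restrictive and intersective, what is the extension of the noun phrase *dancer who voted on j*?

{a}

⟦who voted⟧ = ⟦voted⟧ = {a, b, e, f}
⟦on j⟧ = {x : ⟨x, j⟩ ∈ ⟦on⟧} = {a, b, c, d, f, h, i, j, k, m}
⟦dancer⟧ = {a, c, d, e, h, i, j, n}
… ∩ ⟦who voted⟧ = {a, c, d, e, h, i, j, n} ∩ {a, b, e, f} = {a, e}
… ∩ ⟦on j⟧ = {a, e} ∩ {a, b, c, d, f, h, i, j, k, m} = {a}
So ⟦dancer who voted on j⟧ = {a}.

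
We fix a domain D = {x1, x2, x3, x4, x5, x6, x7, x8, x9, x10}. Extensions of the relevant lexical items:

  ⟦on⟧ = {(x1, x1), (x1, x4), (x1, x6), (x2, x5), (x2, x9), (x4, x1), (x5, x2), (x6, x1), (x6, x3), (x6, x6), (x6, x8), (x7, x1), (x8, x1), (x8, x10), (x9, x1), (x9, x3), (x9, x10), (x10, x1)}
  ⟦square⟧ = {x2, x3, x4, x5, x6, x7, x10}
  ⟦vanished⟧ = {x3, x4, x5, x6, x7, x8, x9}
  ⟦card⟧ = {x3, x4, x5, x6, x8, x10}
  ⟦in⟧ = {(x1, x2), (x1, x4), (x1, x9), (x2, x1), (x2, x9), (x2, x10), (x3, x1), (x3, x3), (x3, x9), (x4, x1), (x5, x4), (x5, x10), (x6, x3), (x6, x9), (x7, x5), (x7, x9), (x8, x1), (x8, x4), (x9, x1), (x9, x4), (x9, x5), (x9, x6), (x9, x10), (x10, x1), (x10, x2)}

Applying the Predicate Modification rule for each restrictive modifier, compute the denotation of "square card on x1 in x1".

{x4, x10}

⟦on x1⟧ = {x : ⟨x, x1⟩ ∈ ⟦on⟧} = {x1, x4, x6, x7, x8, x9, x10}
⟦in x1⟧ = {x : ⟨x, x1⟩ ∈ ⟦in⟧} = {x2, x3, x4, x8, x9, x10}
⟦card⟧ = {x3, x4, x5, x6, x8, x10}
… ∩ ⟦on x1⟧ = {x3, x4, x5, x6, x8, x10} ∩ {x1, x4, x6, x7, x8, x9, x10} = {x4, x6, x8, x10}
… ∩ ⟦in x1⟧ = {x4, x6, x8, x10} ∩ {x2, x3, x4, x8, x9, x10} = {x4, x8, x10}
… ∩ ⟦square⟧ = {x4, x8, x10} ∩ {x2, x3, x4, x5, x6, x7, x10} = {x4, x10}
So ⟦square card on x1 in x1⟧ = {x4, x10}.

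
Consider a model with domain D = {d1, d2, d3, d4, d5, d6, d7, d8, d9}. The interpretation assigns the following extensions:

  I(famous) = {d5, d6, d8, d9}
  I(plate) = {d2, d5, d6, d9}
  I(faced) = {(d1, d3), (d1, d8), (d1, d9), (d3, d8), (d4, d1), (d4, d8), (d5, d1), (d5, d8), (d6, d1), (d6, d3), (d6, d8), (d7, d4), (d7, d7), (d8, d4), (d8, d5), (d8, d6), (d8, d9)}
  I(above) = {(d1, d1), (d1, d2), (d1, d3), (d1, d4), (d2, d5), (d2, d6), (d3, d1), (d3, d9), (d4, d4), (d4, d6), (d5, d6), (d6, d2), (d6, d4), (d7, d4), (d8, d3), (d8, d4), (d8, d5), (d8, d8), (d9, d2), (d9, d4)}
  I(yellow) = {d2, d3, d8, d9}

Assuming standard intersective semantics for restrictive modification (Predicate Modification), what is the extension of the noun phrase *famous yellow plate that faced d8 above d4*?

{}

⟦that faced d8⟧ = {x : ⟨x, d8⟩ ∈ ⟦faced⟧} = {d1, d3, d4, d5, d6}
⟦above d4⟧ = {x : ⟨x, d4⟩ ∈ ⟦above⟧} = {d1, d4, d6, d7, d8, d9}
⟦plate⟧ = {d2, d5, d6, d9}
… ∩ ⟦that faced d8⟧ = {d2, d5, d6, d9} ∩ {d1, d3, d4, d5, d6} = {d5, d6}
… ∩ ⟦above d4⟧ = {d5, d6} ∩ {d1, d4, d6, d7, d8, d9} = {d6}
… ∩ ⟦famous⟧ = {d6} ∩ {d5, d6, d8, d9} = {d6}
… ∩ ⟦yellow⟧ = {d6} ∩ {d2, d3, d8, d9} = ∅
So ⟦famous yellow plate that faced d8 above d4⟧ = {}.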